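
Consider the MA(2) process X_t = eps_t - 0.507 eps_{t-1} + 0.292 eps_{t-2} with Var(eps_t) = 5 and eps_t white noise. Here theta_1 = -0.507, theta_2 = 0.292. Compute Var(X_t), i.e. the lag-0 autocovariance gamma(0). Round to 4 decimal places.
\gamma(0) = 6.7116

For an MA(q) process X_t = eps_t + sum_i theta_i eps_{t-i} with
Var(eps_t) = sigma^2, the variance is
  gamma(0) = sigma^2 * (1 + sum_i theta_i^2).
  sum_i theta_i^2 = (-0.507)^2 + (0.292)^2 = 0.257049 + 0.085264 = 0.342313.
  gamma(0) = 5 * (1 + 0.342313) = 5 * 1.342313 = 6.711565, which rounds to 6.7116.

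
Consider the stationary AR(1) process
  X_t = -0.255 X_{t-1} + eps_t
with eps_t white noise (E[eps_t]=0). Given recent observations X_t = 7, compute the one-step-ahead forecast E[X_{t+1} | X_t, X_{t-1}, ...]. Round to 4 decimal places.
E[X_{t+1} \mid \mathcal F_t] = -1.7850

For an AR(p) model X_t = c + sum_i phi_i X_{t-i} + eps_t, the
one-step-ahead conditional mean is
  E[X_{t+1} | X_t, ...] = c + sum_i phi_i X_{t+1-i}.
Substitute known values:
  E[X_{t+1} | ...] = (-0.255) * (7)
                   = -1.7850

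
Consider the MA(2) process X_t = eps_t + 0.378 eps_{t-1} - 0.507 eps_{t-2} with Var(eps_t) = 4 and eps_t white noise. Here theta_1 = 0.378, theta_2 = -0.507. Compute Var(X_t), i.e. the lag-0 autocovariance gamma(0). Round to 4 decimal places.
\gamma(0) = 5.5997

For an MA(q) process X_t = eps_t + sum_i theta_i eps_{t-i} with
Var(eps_t) = sigma^2, the variance is
  gamma(0) = sigma^2 * (1 + sum_i theta_i^2).
  sum_i theta_i^2 = (0.378)^2 + (-0.507)^2 = 0.142884 + 0.257049 = 0.399933.
  gamma(0) = 4 * (1 + 0.399933) = 4 * 1.399933 = 5.599732, which rounds to 5.5997.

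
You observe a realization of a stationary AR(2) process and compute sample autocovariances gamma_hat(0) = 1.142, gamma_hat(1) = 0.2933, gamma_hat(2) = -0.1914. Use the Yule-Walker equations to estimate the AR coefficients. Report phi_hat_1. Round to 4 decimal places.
\hat\phi_{1} = 0.3211

The Yule-Walker equations for an AR(p) process read, in matrix form,
  Gamma_p phi = r_p,   with   (Gamma_p)_{ij} = gamma(|i - j|),
                       (r_p)_i = gamma(i),   i,j = 1..p.
Substitute the sample gammas (Toeplitz matrix and right-hand side of size 2):
  Gamma_p = [[1.142, 0.2933], [0.2933, 1.142]]
  r_p     = [0.2933, -0.1914]
Written out:
  1.142 phi_1 + 0.2933 phi_2 = 0.2933
  0.2933 phi_1 + 1.142 phi_2 = -0.1914
Solve by Cramer's rule:
  det = gamma(0)^2 - gamma(1)^2 = (1.142)^2 - (0.2933)^2 = 1.304164 - 0.08602489 = 1.21813911
  phi_hat_1 = [gamma(1) gamma(0) - gamma(1) gamma(2)] / det = [(0.2933)(1.142) - (0.2933)(-0.1914)] / 1.21813911 = 0.39108622 / 1.21813911 = 0.3211
  phi_hat_2 = [gamma(0) gamma(2) - gamma(1)^2] / det = [(1.142)(-0.1914) - (0.2933)^2] / 1.21813911 = -0.30460369 / 1.21813911 = -0.2501
So phi_hat = [0.3211, -0.2501].
Therefore phi_hat_1 = 0.3211.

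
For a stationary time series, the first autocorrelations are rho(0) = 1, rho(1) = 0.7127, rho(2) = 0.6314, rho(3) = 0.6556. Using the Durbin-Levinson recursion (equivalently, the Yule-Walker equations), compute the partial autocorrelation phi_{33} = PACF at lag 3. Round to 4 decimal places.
\phi_{33} = 0.3030

The PACF at lag k is phi_{kk}, the last component of the solution
to the Yule-Walker system G_k phi = r_k where
  (G_k)_{ij} = rho(|i - j|), (r_k)_i = rho(i), i,j = 1..k.
Equivalently, Durbin-Levinson gives phi_{kk} iteratively:
  phi_{11} = rho(1)
  phi_{kk} = [rho(k) - sum_{j=1..k-1} phi_{k-1,j} rho(k-j)]
            / [1 - sum_{j=1..k-1} phi_{k-1,j} rho(j)],
  phi_{k,j} = phi_{k-1,j} - phi_{kk} phi_{k-1,k-j},  j = 1..k-1.
Step k = 1:
  phi_11 = rho(1) = 0.7127.
Step k = 2:
  phi_22 = [rho(2) - phi_11 rho(1)] / [1 - phi_11 rho(1)] = [0.6314 - (0.7127)(0.7127)] / [1 - (0.7127)(0.7127)]
         = 0.12345871 / 0.49205871 = 0.250902.
  Update: phi_21 = phi_11 - phi_22 phi_11 = 0.7127 - (0.250902)(0.7127) = 0.533882.
Step k = 3:
  phi_33 = [rho(3) - phi_21 rho(2) - phi_22 rho(1)] / [1 - phi_21 rho(1) - phi_22 rho(2)]
    numerator   = 0.6556 - (0.533882)(0.6314) - (0.250902)(0.7127) = 0.13968885
    denominator = 1 - (0.533882)(0.7127) - (0.250902)(0.6314) = 0.46108262
  phi_33 = 0.13968885 / 0.46108262 = 0.303.
Therefore phi_{33} = 0.3030.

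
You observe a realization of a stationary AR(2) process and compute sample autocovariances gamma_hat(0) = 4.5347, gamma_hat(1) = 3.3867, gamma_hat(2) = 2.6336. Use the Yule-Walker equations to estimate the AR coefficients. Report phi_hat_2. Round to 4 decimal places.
\hat\phi_{2} = 0.0520

The Yule-Walker equations for an AR(p) process read, in matrix form,
  Gamma_p phi = r_p,   with   (Gamma_p)_{ij} = gamma(|i - j|),
                       (r_p)_i = gamma(i),   i,j = 1..p.
Substitute the sample gammas (Toeplitz matrix and right-hand side of size 2):
  Gamma_p = [[4.5347, 3.3867], [3.3867, 4.5347]]
  r_p     = [3.3867, 2.6336]
Written out:
  4.5347 phi_1 + 3.3867 phi_2 = 3.3867
  3.3867 phi_1 + 4.5347 phi_2 = 2.6336
Solve by Cramer's rule:
  det = gamma(0)^2 - gamma(1)^2 = (4.5347)^2 - (3.3867)^2 = 20.56350409 - 11.46973689 = 9.0937672
  phi_hat_1 = [gamma(1) gamma(0) - gamma(1) gamma(2)] / det = [(3.3867)(4.5347) - (3.3867)(2.6336)] / 9.0937672 = 6.43845537 / 9.0937672 = 0.708
  phi_hat_2 = [gamma(0) gamma(2) - gamma(1)^2] / det = [(4.5347)(2.6336) - (3.3867)^2] / 9.0937672 = 0.47284903 / 9.0937672 = 0.052
So phi_hat = [0.7080, 0.0520].
Therefore phi_hat_2 = 0.0520.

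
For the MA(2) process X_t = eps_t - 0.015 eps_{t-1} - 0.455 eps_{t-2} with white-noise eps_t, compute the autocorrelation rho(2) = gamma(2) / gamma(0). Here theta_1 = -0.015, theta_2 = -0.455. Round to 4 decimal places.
\rho(2) = -0.3769

For an MA(q) process with theta_0 = 1, the autocovariance is
  gamma(k) = sigma^2 * sum_{i=0..q-k} theta_i * theta_{i+k},
and rho(k) = gamma(k) / gamma(0). Sigma^2 cancels.
  numerator   = (1)*(-0.455) = -0.455.
  denominator = (1)^2 + (-0.015)^2 + (-0.455)^2 = 1.20725.
  rho(2) = -0.455 / 1.20725 = -0.3769.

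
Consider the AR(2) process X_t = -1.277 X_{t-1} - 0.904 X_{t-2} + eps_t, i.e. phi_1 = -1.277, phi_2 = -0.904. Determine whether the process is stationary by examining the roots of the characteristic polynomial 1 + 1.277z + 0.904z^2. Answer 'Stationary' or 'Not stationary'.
\text{Stationary}

The AR(p) characteristic polynomial is P(z) = 1 + 1.277z + 0.904z^2.
Stationarity requires all roots to lie outside the unit circle, i.e. |z| > 1 for every root.
Set 1 + (1.277) z + (0.904) z^2 = 0, i.e. a z^2 + b z + c = 0 with a = 0.904, b = 1.277, c = 1.
Discriminant D = b^2 - 4ac = (1.277)^2 - 4*(0.904)*1 = 1.630729 - (3.616) = -1.985271.
D < 0, so the roots are the complex-conjugate pair z = (-b +/- i sqrt(-D)) / (2a) = -0.7063 +/- 0.7793i.
For a conjugate pair |z|^2 = z * conj(z) = (product of roots) = c/a = 1/(0.904) = 1.106195, so |z| = sqrt(1.106195) = 1.0518 for both roots.
Moduli of all roots: 1.0518, 1.0518.
All moduli strictly greater than 1? Yes.
Verdict: Stationary.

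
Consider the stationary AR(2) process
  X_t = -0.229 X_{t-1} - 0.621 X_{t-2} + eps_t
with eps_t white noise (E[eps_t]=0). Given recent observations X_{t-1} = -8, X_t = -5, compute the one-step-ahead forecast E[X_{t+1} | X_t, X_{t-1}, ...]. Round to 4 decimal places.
E[X_{t+1} \mid \mathcal F_t] = 6.1130

For an AR(p) model X_t = c + sum_i phi_i X_{t-i} + eps_t, the
one-step-ahead conditional mean is
  E[X_{t+1} | X_t, ...] = c + sum_i phi_i X_{t+1-i}.
Substitute known values:
  E[X_{t+1} | ...] = (-0.229) * (-5) + (-0.621) * (-8)
                   = 6.1130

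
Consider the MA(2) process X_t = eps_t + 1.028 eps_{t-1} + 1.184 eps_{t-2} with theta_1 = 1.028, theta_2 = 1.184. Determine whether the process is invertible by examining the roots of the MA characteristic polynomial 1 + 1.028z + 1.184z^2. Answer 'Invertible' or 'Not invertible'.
\text{Not invertible}

The MA(q) characteristic polynomial is P(z) = 1 + 1.028z + 1.184z^2.
Invertibility requires all roots to lie outside the unit circle, i.e. |z| > 1 for every root.
Set 1 + (1.028) z + (1.184) z^2 = 0, i.e. a z^2 + b z + c = 0 with a = 1.184, b = 1.028, c = 1.
Discriminant D = b^2 - 4ac = (1.028)^2 - 4*(1.184)*1 = 1.056784 - (4.736) = -3.679216.
D < 0, so the roots are the complex-conjugate pair z = (-b +/- i sqrt(-D)) / (2a) = -0.4341 +/- 0.81i.
For a conjugate pair |z|^2 = z * conj(z) = (product of roots) = c/a = 1/(1.184) = 0.844595, so |z| = sqrt(0.844595) = 0.919 for both roots.
Moduli of all roots: 0.9190, 0.9190.
All moduli strictly greater than 1? No.
Verdict: Not invertible.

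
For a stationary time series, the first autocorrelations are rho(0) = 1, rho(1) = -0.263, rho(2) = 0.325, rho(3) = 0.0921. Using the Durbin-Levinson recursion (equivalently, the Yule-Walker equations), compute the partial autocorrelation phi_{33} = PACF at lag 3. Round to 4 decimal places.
\phi_{33} = 0.2631

The PACF at lag k is phi_{kk}, the last component of the solution
to the Yule-Walker system G_k phi = r_k where
  (G_k)_{ij} = rho(|i - j|), (r_k)_i = rho(i), i,j = 1..k.
Equivalently, Durbin-Levinson gives phi_{kk} iteratively:
  phi_{11} = rho(1)
  phi_{kk} = [rho(k) - sum_{j=1..k-1} phi_{k-1,j} rho(k-j)]
            / [1 - sum_{j=1..k-1} phi_{k-1,j} rho(j)],
  phi_{k,j} = phi_{k-1,j} - phi_{kk} phi_{k-1,k-j},  j = 1..k-1.
Step k = 1:
  phi_11 = rho(1) = -0.263.
Step k = 2:
  phi_22 = [rho(2) - phi_11 rho(1)] / [1 - phi_11 rho(1)] = [0.325 - (-0.263)(-0.263)] / [1 - (-0.263)(-0.263)]
         = 0.255831 / 0.930831 = 0.274842.
  Update: phi_21 = phi_11 - phi_22 phi_11 = -0.263 - (0.274842)(-0.263) = -0.190717.
Step k = 3:
  phi_33 = [rho(3) - phi_21 rho(2) - phi_22 rho(1)] / [1 - phi_21 rho(1) - phi_22 rho(2)]
    numerator   = 0.0921 - (-0.190717)(0.325) - (0.274842)(-0.263) = 0.22636624
    denominator = 1 - (-0.190717)(-0.263) - (0.274842)(0.325) = 0.86051802
  phi_33 = 0.22636624 / 0.86051802 = 0.2631.
Therefore phi_{33} = 0.2631.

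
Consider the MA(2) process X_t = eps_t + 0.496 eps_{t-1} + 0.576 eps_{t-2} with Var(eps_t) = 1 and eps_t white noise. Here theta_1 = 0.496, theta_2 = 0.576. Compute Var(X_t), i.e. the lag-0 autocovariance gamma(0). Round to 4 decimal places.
\gamma(0) = 1.5778

For an MA(q) process X_t = eps_t + sum_i theta_i eps_{t-i} with
Var(eps_t) = sigma^2, the variance is
  gamma(0) = sigma^2 * (1 + sum_i theta_i^2).
  sum_i theta_i^2 = (0.496)^2 + (0.576)^2 = 0.246016 + 0.331776 = 0.577792.
  gamma(0) = 1 * (1 + 0.577792) = 1 * 1.577792 = 1.577792, which rounds to 1.5778.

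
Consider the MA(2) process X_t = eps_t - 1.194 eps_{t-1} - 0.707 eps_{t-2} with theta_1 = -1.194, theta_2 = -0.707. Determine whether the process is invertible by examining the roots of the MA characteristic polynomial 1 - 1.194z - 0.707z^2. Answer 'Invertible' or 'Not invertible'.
\text{Not invertible}

The MA(q) characteristic polynomial is P(z) = 1 - 1.194z - 0.707z^2.
Invertibility requires all roots to lie outside the unit circle, i.e. |z| > 1 for every root.
Set 1 + (-1.194) z + (-0.707) z^2 = 0, i.e. a z^2 + b z + c = 0 with a = -0.707, b = -1.194, c = 1.
Discriminant D = b^2 - 4ac = (-1.194)^2 - 4*(-0.707)*1 = 1.425636 - (-2.828) = 4.253636.
D >= 0, so the roots are real: z = (-b +/- sqrt(D)) / (2a) = (1.194 +/- 2.062434) / (-1.414).
  z_1 = (1.194 + 2.062434) / (-1.414) = -2.303,   |z_1| = 2.303.
  z_2 = (1.194 - 2.062434) / (-1.414) = 0.6142,   |z_2| = 0.6142.
Moduli of all roots: 2.3030, 0.6142.
All moduli strictly greater than 1? No.
Verdict: Not invertible.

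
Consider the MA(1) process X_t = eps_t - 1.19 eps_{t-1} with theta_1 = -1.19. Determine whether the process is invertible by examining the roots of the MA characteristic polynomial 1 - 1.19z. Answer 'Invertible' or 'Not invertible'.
\text{Not invertible}

The MA(q) characteristic polynomial is P(z) = 1 - 1.19z.
Invertibility requires all roots to lie outside the unit circle, i.e. |z| > 1 for every root.
This is linear in z: 1 + (-1.19) z = 0  =>  z = -1/(-1.19) = 0.840336,  |z| = 0.840336.
Moduli of all roots: 0.8403.
All moduli strictly greater than 1? No.
Verdict: Not invertible.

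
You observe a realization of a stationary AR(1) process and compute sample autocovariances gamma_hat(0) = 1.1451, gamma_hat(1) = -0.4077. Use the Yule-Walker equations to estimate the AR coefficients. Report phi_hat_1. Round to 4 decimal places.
\hat\phi_{1} = -0.3560

The Yule-Walker equations for an AR(p) process read, in matrix form,
  Gamma_p phi = r_p,   with   (Gamma_p)_{ij} = gamma(|i - j|),
                       (r_p)_i = gamma(i),   i,j = 1..p.
Substitute the sample gammas (Toeplitz matrix and right-hand side of size 1):
  Gamma_p = [[1.1451]]
  r_p     = [-0.4077]
With p = 1 this is the single equation gamma(0) phi_1 = gamma(1):
  phi_hat_1 = gamma(1) / gamma(0) = -0.4077 / 1.1451 = -0.3560.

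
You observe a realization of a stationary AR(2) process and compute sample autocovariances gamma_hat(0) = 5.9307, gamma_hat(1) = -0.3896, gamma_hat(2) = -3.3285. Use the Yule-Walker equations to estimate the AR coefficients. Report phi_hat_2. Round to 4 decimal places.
\hat\phi_{2} = -0.5680

The Yule-Walker equations for an AR(p) process read, in matrix form,
  Gamma_p phi = r_p,   with   (Gamma_p)_{ij} = gamma(|i - j|),
                       (r_p)_i = gamma(i),   i,j = 1..p.
Substitute the sample gammas (Toeplitz matrix and right-hand side of size 2):
  Gamma_p = [[5.9307, -0.3896], [-0.3896, 5.9307]]
  r_p     = [-0.3896, -3.3285]
Written out:
  5.9307 phi_1 - 0.3896 phi_2 = -0.3896
  -0.3896 phi_1 + 5.9307 phi_2 = -3.3285
Solve by Cramer's rule:
  det = gamma(0)^2 - gamma(1)^2 = (5.9307)^2 - (-0.3896)^2 = 35.17320249 - 0.15178816 = 35.02141433
  phi_hat_1 = [gamma(1) gamma(0) - gamma(1) gamma(2)] / det = [(-0.3896)(5.9307) - (-0.3896)(-3.3285)] / 35.02141433 = -3.60738432 / 35.02141433 = -0.103
  phi_hat_2 = [gamma(0) gamma(2) - gamma(1)^2] / det = [(5.9307)(-3.3285) - (-0.3896)^2] / 35.02141433 = -19.89212311 / 35.02141433 = -0.568
So phi_hat = [-0.1030, -0.5680].
Therefore phi_hat_2 = -0.5680.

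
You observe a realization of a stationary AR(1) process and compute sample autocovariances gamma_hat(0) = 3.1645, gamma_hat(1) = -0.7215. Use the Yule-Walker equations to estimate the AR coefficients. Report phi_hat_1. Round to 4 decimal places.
\hat\phi_{1} = -0.2280

The Yule-Walker equations for an AR(p) process read, in matrix form,
  Gamma_p phi = r_p,   with   (Gamma_p)_{ij} = gamma(|i - j|),
                       (r_p)_i = gamma(i),   i,j = 1..p.
Substitute the sample gammas (Toeplitz matrix and right-hand side of size 1):
  Gamma_p = [[3.1645]]
  r_p     = [-0.7215]
With p = 1 this is the single equation gamma(0) phi_1 = gamma(1):
  phi_hat_1 = gamma(1) / gamma(0) = -0.7215 / 3.1645 = -0.2280.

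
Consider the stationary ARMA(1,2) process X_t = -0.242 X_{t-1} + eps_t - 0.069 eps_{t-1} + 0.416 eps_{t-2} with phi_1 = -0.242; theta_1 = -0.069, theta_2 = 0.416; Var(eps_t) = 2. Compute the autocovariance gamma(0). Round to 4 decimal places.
\gamma(0) = 2.7061

Multiply the model equation by X_{t-k} and take expectations. With theta_0 = psi_0 = 1 and psi_j the MA(infinity) weights, this gives
  gamma(k) - sum_i phi_i gamma(k-i) = c_k,
  c_k = sigma^2 * sum_{j=k..q} theta_j psi_{j-k}   (c_k = 0 for k > q),
using gamma(-m) = gamma(m).
psi-weights needed (psi_j = theta_j + sum_i phi_i psi_{j-i}):
  psi_1 = theta_1 + phi_1 = -0.069 + (-0.242) = -0.311
  psi_2 = theta_2 + phi_1 psi_1 = 0.416 + (-0.242)(-0.311) = 0.491262
Right-hand sides:
  c_0 = sigma^2 (1 + theta_1 psi_1 + theta_2 psi_2) = 2 * (1 + (-0.069)(-0.311) + (0.416)(0.491262)) = 2 * 1.225824 = 2.451648
  c_1 = sigma^2 (theta_1 + theta_2 psi_1) = 2 * (-0.069 + (0.416)(-0.311)) = -0.396752
  c_2 = sigma^2 theta_2 = 2 * (0.416) = 0.832
Equations for k = 0 and k = 1 (AR order 1):
  gamma(0) = phi_1 gamma(1) + c_0
  gamma(1) = phi_1 gamma(0) + c_1
Substituting the second into the first: gamma(0) (1 - phi_1^2) = c_0 + phi_1 c_1, so
  gamma(0) = (c_0 + phi_1 c_1) / (1 - phi_1^2) = (2.451648 + (-0.242)(-0.396752)) / (1 - (-0.242)^2) = 2.547662 / 0.941436 = 2.706145.
Therefore gamma(0) = 2.7061 (to 4 decimal places).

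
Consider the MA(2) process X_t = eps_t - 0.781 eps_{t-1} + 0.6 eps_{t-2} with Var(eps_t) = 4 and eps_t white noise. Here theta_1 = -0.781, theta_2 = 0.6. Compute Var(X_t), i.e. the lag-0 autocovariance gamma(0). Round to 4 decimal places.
\gamma(0) = 7.8798

For an MA(q) process X_t = eps_t + sum_i theta_i eps_{t-i} with
Var(eps_t) = sigma^2, the variance is
  gamma(0) = sigma^2 * (1 + sum_i theta_i^2).
  sum_i theta_i^2 = (-0.781)^2 + (0.6)^2 = 0.609961 + 0.36 = 0.969961.
  gamma(0) = 4 * (1 + 0.969961) = 4 * 1.969961 = 7.879844, which rounds to 7.8798.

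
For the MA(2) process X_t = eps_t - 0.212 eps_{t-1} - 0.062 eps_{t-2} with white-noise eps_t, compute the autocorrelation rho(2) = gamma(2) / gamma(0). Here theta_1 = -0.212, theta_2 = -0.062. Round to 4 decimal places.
\rho(2) = -0.0591

For an MA(q) process with theta_0 = 1, the autocovariance is
  gamma(k) = sigma^2 * sum_{i=0..q-k} theta_i * theta_{i+k},
and rho(k) = gamma(k) / gamma(0). Sigma^2 cancels.
  numerator   = (1)*(-0.062) = -0.062.
  denominator = (1)^2 + (-0.212)^2 + (-0.062)^2 = 1.048788.
  rho(2) = -0.062 / 1.048788 = -0.0591.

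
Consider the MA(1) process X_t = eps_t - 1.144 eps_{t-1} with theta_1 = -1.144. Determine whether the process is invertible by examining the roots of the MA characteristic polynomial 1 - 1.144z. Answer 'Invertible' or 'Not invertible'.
\text{Not invertible}

The MA(q) characteristic polynomial is P(z) = 1 - 1.144z.
Invertibility requires all roots to lie outside the unit circle, i.e. |z| > 1 for every root.
This is linear in z: 1 + (-1.144) z = 0  =>  z = -1/(-1.144) = 0.874126,  |z| = 0.874126.
Moduli of all roots: 0.8741.
All moduli strictly greater than 1? No.
Verdict: Not invertible.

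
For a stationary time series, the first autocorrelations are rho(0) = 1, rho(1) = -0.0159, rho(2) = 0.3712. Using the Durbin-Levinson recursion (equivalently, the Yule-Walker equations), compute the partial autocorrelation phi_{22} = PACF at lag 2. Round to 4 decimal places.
\phi_{22} = 0.3710

The PACF at lag k is phi_{kk}, the last component of the solution
to the Yule-Walker system G_k phi = r_k where
  (G_k)_{ij} = rho(|i - j|), (r_k)_i = rho(i), i,j = 1..k.
Equivalently, Durbin-Levinson gives phi_{kk} iteratively:
  phi_{11} = rho(1)
  phi_{kk} = [rho(k) - sum_{j=1..k-1} phi_{k-1,j} rho(k-j)]
            / [1 - sum_{j=1..k-1} phi_{k-1,j} rho(j)],
  phi_{k,j} = phi_{k-1,j} - phi_{kk} phi_{k-1,k-j},  j = 1..k-1.
Step k = 1:
  phi_11 = rho(1) = -0.0159.
Step k = 2:
  phi_22 = [rho(2) - phi_11 rho(1)] / [1 - phi_11 rho(1)] = [0.3712 - (-0.0159)(-0.0159)] / [1 - (-0.0159)(-0.0159)]
         = 0.37094719 / 0.99974719 = 0.371.
Therefore phi_{22} = 0.3710.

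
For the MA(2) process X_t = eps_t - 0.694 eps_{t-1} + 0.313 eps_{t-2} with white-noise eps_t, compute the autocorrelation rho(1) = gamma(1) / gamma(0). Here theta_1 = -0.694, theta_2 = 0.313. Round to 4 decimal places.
\rho(1) = -0.5769

For an MA(q) process with theta_0 = 1, the autocovariance is
  gamma(k) = sigma^2 * sum_{i=0..q-k} theta_i * theta_{i+k},
and rho(k) = gamma(k) / gamma(0). Sigma^2 cancels.
  numerator   = (1)*(-0.694) + (-0.694)*(0.313) = -0.911222.
  denominator = (1)^2 + (-0.694)^2 + (0.313)^2 = 1.579605.
  rho(1) = -0.911222 / 1.579605 = -0.5769.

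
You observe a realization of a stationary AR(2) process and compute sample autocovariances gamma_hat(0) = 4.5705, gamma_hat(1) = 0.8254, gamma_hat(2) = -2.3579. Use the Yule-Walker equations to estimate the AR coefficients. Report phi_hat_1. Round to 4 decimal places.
\hat\phi_{1} = 0.2830

The Yule-Walker equations for an AR(p) process read, in matrix form,
  Gamma_p phi = r_p,   with   (Gamma_p)_{ij} = gamma(|i - j|),
                       (r_p)_i = gamma(i),   i,j = 1..p.
Substitute the sample gammas (Toeplitz matrix and right-hand side of size 2):
  Gamma_p = [[4.5705, 0.8254], [0.8254, 4.5705]]
  r_p     = [0.8254, -2.3579]
Written out:
  4.5705 phi_1 + 0.8254 phi_2 = 0.8254
  0.8254 phi_1 + 4.5705 phi_2 = -2.3579
Solve by Cramer's rule:
  det = gamma(0)^2 - gamma(1)^2 = (4.5705)^2 - (0.8254)^2 = 20.88947025 - 0.68128516 = 20.20818509
  phi_hat_1 = [gamma(1) gamma(0) - gamma(1) gamma(2)] / det = [(0.8254)(4.5705) - (0.8254)(-2.3579)] / 20.20818509 = 5.71870136 / 20.20818509 = 0.283
  phi_hat_2 = [gamma(0) gamma(2) - gamma(1)^2] / det = [(4.5705)(-2.3579) - (0.8254)^2] / 20.20818509 = -11.45806711 / 20.20818509 = -0.567
So phi_hat = [0.2830, -0.5670].
Therefore phi_hat_1 = 0.2830.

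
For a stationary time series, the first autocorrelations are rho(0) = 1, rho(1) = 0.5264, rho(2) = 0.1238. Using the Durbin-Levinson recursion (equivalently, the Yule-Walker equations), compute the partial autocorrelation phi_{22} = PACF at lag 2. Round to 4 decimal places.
\phi_{22} = -0.2121

The PACF at lag k is phi_{kk}, the last component of the solution
to the Yule-Walker system G_k phi = r_k where
  (G_k)_{ij} = rho(|i - j|), (r_k)_i = rho(i), i,j = 1..k.
Equivalently, Durbin-Levinson gives phi_{kk} iteratively:
  phi_{11} = rho(1)
  phi_{kk} = [rho(k) - sum_{j=1..k-1} phi_{k-1,j} rho(k-j)]
            / [1 - sum_{j=1..k-1} phi_{k-1,j} rho(j)],
  phi_{k,j} = phi_{k-1,j} - phi_{kk} phi_{k-1,k-j},  j = 1..k-1.
Step k = 1:
  phi_11 = rho(1) = 0.5264.
Step k = 2:
  phi_22 = [rho(2) - phi_11 rho(1)] / [1 - phi_11 rho(1)] = [0.1238 - (0.5264)(0.5264)] / [1 - (0.5264)(0.5264)]
         = -0.15329696 / 0.72290304 = -0.2121.
Therefore phi_{22} = -0.2121.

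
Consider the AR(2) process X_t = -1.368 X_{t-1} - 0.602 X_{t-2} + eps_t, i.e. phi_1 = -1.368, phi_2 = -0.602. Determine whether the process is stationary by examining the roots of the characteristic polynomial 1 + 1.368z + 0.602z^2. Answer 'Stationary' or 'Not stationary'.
\text{Stationary}

The AR(p) characteristic polynomial is P(z) = 1 + 1.368z + 0.602z^2.
Stationarity requires all roots to lie outside the unit circle, i.e. |z| > 1 for every root.
Set 1 + (1.368) z + (0.602) z^2 = 0, i.e. a z^2 + b z + c = 0 with a = 0.602, b = 1.368, c = 1.
Discriminant D = b^2 - 4ac = (1.368)^2 - 4*(0.602)*1 = 1.871424 - (2.408) = -0.536576.
D < 0, so the roots are the complex-conjugate pair z = (-b +/- i sqrt(-D)) / (2a) = -1.1362 +/- 0.6084i.
For a conjugate pair |z|^2 = z * conj(z) = (product of roots) = c/a = 1/(0.602) = 1.66113, so |z| = sqrt(1.66113) = 1.2888 for both roots.
Moduli of all roots: 1.2888, 1.2888.
All moduli strictly greater than 1? Yes.
Verdict: Stationary.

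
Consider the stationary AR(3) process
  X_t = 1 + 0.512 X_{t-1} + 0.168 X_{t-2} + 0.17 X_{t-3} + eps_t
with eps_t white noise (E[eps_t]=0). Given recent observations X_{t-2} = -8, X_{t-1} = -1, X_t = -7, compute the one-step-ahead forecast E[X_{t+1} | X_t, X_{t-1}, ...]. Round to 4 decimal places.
E[X_{t+1} \mid \mathcal F_t] = -4.1120

For an AR(p) model X_t = c + sum_i phi_i X_{t-i} + eps_t, the
one-step-ahead conditional mean is
  E[X_{t+1} | X_t, ...] = c + sum_i phi_i X_{t+1-i}.
Substitute known values:
  E[X_{t+1} | ...] = 1 + (0.512) * (-7) + (0.168) * (-1) + (0.17) * (-8)
                   = -4.1120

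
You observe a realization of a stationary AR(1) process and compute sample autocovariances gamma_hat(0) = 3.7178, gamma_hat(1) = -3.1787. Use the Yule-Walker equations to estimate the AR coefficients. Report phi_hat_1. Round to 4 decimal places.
\hat\phi_{1} = -0.8550

The Yule-Walker equations for an AR(p) process read, in matrix form,
  Gamma_p phi = r_p,   with   (Gamma_p)_{ij} = gamma(|i - j|),
                       (r_p)_i = gamma(i),   i,j = 1..p.
Substitute the sample gammas (Toeplitz matrix and right-hand side of size 1):
  Gamma_p = [[3.7178]]
  r_p     = [-3.1787]
With p = 1 this is the single equation gamma(0) phi_1 = gamma(1):
  phi_hat_1 = gamma(1) / gamma(0) = -3.1787 / 3.7178 = -0.8550.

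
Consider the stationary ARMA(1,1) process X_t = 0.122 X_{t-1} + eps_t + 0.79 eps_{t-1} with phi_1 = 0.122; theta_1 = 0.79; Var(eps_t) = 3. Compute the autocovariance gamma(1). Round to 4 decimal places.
\gamma(1) = 3.0450

Multiply the model equation by X_{t-k} and take expectations. With theta_0 = psi_0 = 1 and psi_j the MA(infinity) weights, this gives
  gamma(k) - sum_i phi_i gamma(k-i) = c_k,
  c_k = sigma^2 * sum_{j=k..q} theta_j psi_{j-k}   (c_k = 0 for k > q),
using gamma(-m) = gamma(m).
psi-weights needed (psi_j = theta_j + sum_i phi_i psi_{j-i}):
  psi_1 = theta_1 + phi_1 = 0.79 + (0.122) = 0.912
Right-hand sides:
  c_0 = sigma^2 (1 + theta_1 psi_1) = 3 * (1 + (0.79)(0.912)) = 3 * 1.72048 = 5.16144
  c_1 = sigma^2 theta_1 = 3 * (0.79) = 2.37
  c_2 = 0
Equations for k = 0 and k = 1 (AR order 1):
  gamma(0) = phi_1 gamma(1) + c_0
  gamma(1) = phi_1 gamma(0) + c_1
Substituting the second into the first: gamma(0) (1 - phi_1^2) = c_0 + phi_1 c_1, so
  gamma(0) = (c_0 + phi_1 c_1) / (1 - phi_1^2) = (5.16144 + (0.122)(2.37)) / (1 - (0.122)^2) = 5.45058 / 0.985116 = 5.532932.
  gamma(1) = phi_1 gamma(0) + c_1 = (0.122)(5.532932) + (2.37) = 3.045018.
Therefore gamma(1) = 3.0450 (to 4 decimal places).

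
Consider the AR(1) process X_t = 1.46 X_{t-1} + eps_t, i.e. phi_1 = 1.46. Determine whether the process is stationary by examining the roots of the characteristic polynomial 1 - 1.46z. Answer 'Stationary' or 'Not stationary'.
\text{Not stationary}

The AR(p) characteristic polynomial is P(z) = 1 - 1.46z.
Stationarity requires all roots to lie outside the unit circle, i.e. |z| > 1 for every root.
This is linear in z: 1 + (-1.46) z = 0  =>  z = -1/(-1.46) = 0.684932,  |z| = 0.684932.
Moduli of all roots: 0.6849.
All moduli strictly greater than 1? No.
Verdict: Not stationary.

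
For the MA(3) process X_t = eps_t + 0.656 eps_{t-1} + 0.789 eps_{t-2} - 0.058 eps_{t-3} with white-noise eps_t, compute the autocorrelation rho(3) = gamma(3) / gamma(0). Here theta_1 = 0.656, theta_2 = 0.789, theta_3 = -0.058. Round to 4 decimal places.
\rho(3) = -0.0282

For an MA(q) process with theta_0 = 1, the autocovariance is
  gamma(k) = sigma^2 * sum_{i=0..q-k} theta_i * theta_{i+k},
and rho(k) = gamma(k) / gamma(0). Sigma^2 cancels.
  numerator   = (1)*(-0.058) = -0.058.
  denominator = (1)^2 + (0.656)^2 + (0.789)^2 + (-0.058)^2 = 2.056221.
  rho(3) = -0.058 / 2.056221 = -0.0282.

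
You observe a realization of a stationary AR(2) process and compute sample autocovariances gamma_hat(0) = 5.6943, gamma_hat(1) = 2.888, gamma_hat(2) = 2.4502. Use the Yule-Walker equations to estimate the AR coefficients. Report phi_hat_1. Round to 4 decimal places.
\hat\phi_{1} = 0.3890

The Yule-Walker equations for an AR(p) process read, in matrix form,
  Gamma_p phi = r_p,   with   (Gamma_p)_{ij} = gamma(|i - j|),
                       (r_p)_i = gamma(i),   i,j = 1..p.
Substitute the sample gammas (Toeplitz matrix and right-hand side of size 2):
  Gamma_p = [[5.6943, 2.888], [2.888, 5.6943]]
  r_p     = [2.888, 2.4502]
Written out:
  5.6943 phi_1 + 2.888 phi_2 = 2.888
  2.888 phi_1 + 5.6943 phi_2 = 2.4502
Solve by Cramer's rule:
  det = gamma(0)^2 - gamma(1)^2 = (5.6943)^2 - (2.888)^2 = 32.42505249 - 8.340544 = 24.08450849
  phi_hat_1 = [gamma(1) gamma(0) - gamma(1) gamma(2)] / det = [(2.888)(5.6943) - (2.888)(2.4502)] / 24.08450849 = 9.3689608 / 24.08450849 = 0.389
  phi_hat_2 = [gamma(0) gamma(2) - gamma(1)^2] / det = [(5.6943)(2.4502) - (2.888)^2] / 24.08450849 = 5.61162986 / 24.08450849 = 0.233
So phi_hat = [0.3890, 0.2330].
Therefore phi_hat_1 = 0.3890.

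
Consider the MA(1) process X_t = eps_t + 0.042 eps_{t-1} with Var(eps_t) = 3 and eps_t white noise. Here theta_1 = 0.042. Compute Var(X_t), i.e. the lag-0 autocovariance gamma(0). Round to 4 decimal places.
\gamma(0) = 3.0053

For an MA(q) process X_t = eps_t + sum_i theta_i eps_{t-i} with
Var(eps_t) = sigma^2, the variance is
  gamma(0) = sigma^2 * (1 + sum_i theta_i^2).
  sum_i theta_i^2 = (0.042)^2 = 0.001764.
  gamma(0) = 3 * (1 + 0.001764) = 3 * 1.001764 = 3.005292, which rounds to 3.0053.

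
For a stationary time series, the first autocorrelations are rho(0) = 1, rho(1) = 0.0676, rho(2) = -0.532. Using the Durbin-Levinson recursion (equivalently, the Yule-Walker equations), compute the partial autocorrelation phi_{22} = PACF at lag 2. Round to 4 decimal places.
\phi_{22} = -0.5390

The PACF at lag k is phi_{kk}, the last component of the solution
to the Yule-Walker system G_k phi = r_k where
  (G_k)_{ij} = rho(|i - j|), (r_k)_i = rho(i), i,j = 1..k.
Equivalently, Durbin-Levinson gives phi_{kk} iteratively:
  phi_{11} = rho(1)
  phi_{kk} = [rho(k) - sum_{j=1..k-1} phi_{k-1,j} rho(k-j)]
            / [1 - sum_{j=1..k-1} phi_{k-1,j} rho(j)],
  phi_{k,j} = phi_{k-1,j} - phi_{kk} phi_{k-1,k-j},  j = 1..k-1.
Step k = 1:
  phi_11 = rho(1) = 0.0676.
Step k = 2:
  phi_22 = [rho(2) - phi_11 rho(1)] / [1 - phi_11 rho(1)] = [-0.532 - (0.0676)(0.0676)] / [1 - (0.0676)(0.0676)]
         = -0.53656976 / 0.99543024 = -0.539.
Therefore phi_{22} = -0.5390.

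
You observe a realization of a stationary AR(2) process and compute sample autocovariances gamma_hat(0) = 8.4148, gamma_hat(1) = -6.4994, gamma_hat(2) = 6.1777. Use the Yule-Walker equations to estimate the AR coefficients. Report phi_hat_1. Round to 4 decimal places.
\hat\phi_{1} = -0.5090

The Yule-Walker equations for an AR(p) process read, in matrix form,
  Gamma_p phi = r_p,   with   (Gamma_p)_{ij} = gamma(|i - j|),
                       (r_p)_i = gamma(i),   i,j = 1..p.
Substitute the sample gammas (Toeplitz matrix and right-hand side of size 2):
  Gamma_p = [[8.4148, -6.4994], [-6.4994, 8.4148]]
  r_p     = [-6.4994, 6.1777]
Written out:
  8.4148 phi_1 - 6.4994 phi_2 = -6.4994
  -6.4994 phi_1 + 8.4148 phi_2 = 6.1777
Solve by Cramer's rule:
  det = gamma(0)^2 - gamma(1)^2 = (8.4148)^2 - (-6.4994)^2 = 70.80885904 - 42.24220036 = 28.56665868
  phi_hat_1 = [gamma(1) gamma(0) - gamma(1) gamma(2)] / det = [(-6.4994)(8.4148) - (-6.4994)(6.1777)] / 28.56665868 = -14.53980774 / 28.56665868 = -0.509
  phi_hat_2 = [gamma(0) gamma(2) - gamma(1)^2] / det = [(8.4148)(6.1777) - (-6.4994)^2] / 28.56665868 = 9.7419096 / 28.56665868 = 0.341
So phi_hat = [-0.5090, 0.3410].
Therefore phi_hat_1 = -0.5090.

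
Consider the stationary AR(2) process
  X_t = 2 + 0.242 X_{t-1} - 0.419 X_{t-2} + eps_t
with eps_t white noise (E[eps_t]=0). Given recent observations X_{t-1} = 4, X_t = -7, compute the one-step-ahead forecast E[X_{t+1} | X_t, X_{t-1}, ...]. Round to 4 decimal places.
E[X_{t+1} \mid \mathcal F_t] = -1.3700

For an AR(p) model X_t = c + sum_i phi_i X_{t-i} + eps_t, the
one-step-ahead conditional mean is
  E[X_{t+1} | X_t, ...] = c + sum_i phi_i X_{t+1-i}.
Substitute known values:
  E[X_{t+1} | ...] = 2 + (0.242) * (-7) + (-0.419) * (4)
                   = -1.3700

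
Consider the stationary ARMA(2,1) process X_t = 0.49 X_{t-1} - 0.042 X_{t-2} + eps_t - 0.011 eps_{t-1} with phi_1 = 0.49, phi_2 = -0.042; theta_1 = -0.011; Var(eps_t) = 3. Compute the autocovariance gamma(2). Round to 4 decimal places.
\gamma(2) = 0.7041

Multiply the model equation by X_{t-k} and take expectations. With theta_0 = psi_0 = 1 and psi_j the MA(infinity) weights, this gives
  gamma(k) - sum_i phi_i gamma(k-i) = c_k,
  c_k = sigma^2 * sum_{j=k..q} theta_j psi_{j-k}   (c_k = 0 for k > q),
using gamma(-m) = gamma(m).
psi-weights needed (psi_j = theta_j + sum_i phi_i psi_{j-i}):
  psi_1 = theta_1 + phi_1 = -0.011 + (0.49) = 0.479
Right-hand sides:
  c_0 = sigma^2 (1 + theta_1 psi_1) = 3 * (1 + (-0.011)(0.479)) = 3 * 0.994731 = 2.984193
  c_1 = sigma^2 theta_1 = 3 * (-0.011) = -0.033
  c_2 = 0
Equations for k = 0, 1, 2 (AR order 2, c_2 = 0):
  (E0) gamma(0) = phi_1 gamma(1) + phi_2 gamma(2) + c_0
  (E1) gamma(1) = phi_1 gamma(0) + phi_2 gamma(1) + c_1
  (E2) gamma(2) = phi_1 gamma(1) + phi_2 gamma(0)
From (E1): gamma(1) = A gamma(0) + B with
  A = phi_1 / (1 - phi_2) = 0.49 / 1.042 = 0.47025,   B = c_1 / (1 - phi_2) = -0.033 / 1.042 = -0.03167.
Insert (E2) into (E0): gamma(0) (1 - phi_2^2) = phi_1 (1 + phi_2) gamma(1) + c_0.
  phi_1 (1 + phi_2) = (0.49)(0.958) = 0.46942,   1 - phi_2^2 = 0.998236.
Replace gamma(1) by A gamma(0) + B and collect gamma(0):
  gamma(0) [0.998236 - (0.46942)(0.47025)] = (0.46942)(-0.03167) + 2.984193
  gamma(0) * 0.777491 = 2.969327
  gamma(0) = 2.969327 / 0.777491 = 3.819111.
  gamma(1) = A gamma(0) + B = (0.47025)(3.819111) + (-0.03167) = 1.764265.
  gamma(2) = phi_1 gamma(1) + phi_2 gamma(0) = (0.49)(1.764265) + (-0.042)(3.819111) = 0.704087.
Therefore gamma(2) = 0.7041 (to 4 decimal places).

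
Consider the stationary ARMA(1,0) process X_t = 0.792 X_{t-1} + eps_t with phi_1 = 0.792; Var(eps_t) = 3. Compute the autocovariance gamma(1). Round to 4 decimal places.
\gamma(1) = 6.3745

Multiply the model equation by X_{t-k} and take expectations. With theta_0 = psi_0 = 1 and psi_j the MA(infinity) weights, this gives
  gamma(k) - sum_i phi_i gamma(k-i) = c_k,
  c_k = sigma^2 * sum_{j=k..q} theta_j psi_{j-k}   (c_k = 0 for k > q),
using gamma(-m) = gamma(m).
Pure AR (q = 0): c_0 = sigma^2 = 3, c_k = 0 for k >= 1.
Equations for k = 0 and k = 1 (AR order 1):
  gamma(0) = phi_1 gamma(1) + c_0
  gamma(1) = phi_1 gamma(0) + c_1
Substituting the second into the first: gamma(0) (1 - phi_1^2) = c_0 + phi_1 c_1, so
  gamma(0) = c_0 / (1 - phi_1^2) = 3 / (1 - (0.792)^2) = 3 / 0.372736 = 8.048592.
  gamma(1) = phi_1 gamma(0) = (0.792)(8.048592) = 6.374485.
Therefore gamma(1) = 6.3745 (to 4 decimal places).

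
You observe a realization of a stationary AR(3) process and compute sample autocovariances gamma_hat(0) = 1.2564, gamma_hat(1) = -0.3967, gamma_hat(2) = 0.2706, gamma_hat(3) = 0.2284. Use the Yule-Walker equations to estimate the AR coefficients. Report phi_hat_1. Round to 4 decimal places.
\hat\phi_{1} = -0.3160

The Yule-Walker equations for an AR(p) process read, in matrix form,
  Gamma_p phi = r_p,   with   (Gamma_p)_{ij} = gamma(|i - j|),
                       (r_p)_i = gamma(i),   i,j = 1..p.
Substitute the sample gammas (Toeplitz matrix and right-hand side of size 3):
  Gamma_p = [[1.2564, -0.3967, 0.2706], [-0.3967, 1.2564, -0.3967], [0.2706, -0.3967, 1.2564]]
  r_p     = [-0.3967, 0.2706, 0.2284]
Written out (R1..R3):
  (R1) 1.2564 phi_1 - 0.3967 phi_2 + 0.2706 phi_3 = -0.3967
  (R2) -0.3967 phi_1 + 1.2564 phi_2 - 0.3967 phi_3 = 0.2706
  (R3) 0.2706 phi_1 - 0.3967 phi_2 + 1.2564 phi_3 = 0.2284
Gaussian elimination:
  R2 <- R2 - (-0.3967/1.2564) R1 = R2 - (-0.315743) R1:  1.131145 phi_2 - 0.31126 phi_3 = 0.145345
  R3 <- R3 - (0.2706/1.2564) R1 = R3 - (0.215377) R1:  -0.31126 phi_2 + 1.198119 phi_3 = 0.31384
  R3 <- R3 - (-0.31126/1.131145) R2 = R3 - (-0.275172) R2:  1.112469 phi_3 = 0.353835
Back-substitution:
  phi_hat_3 = 0.353835 / 1.112469 = 0.318063
  phi_hat_2 = (0.145345 - (-0.31126)(0.318063)) / 1.131145 = 0.216016
  phi_hat_1 = (-0.3967 - (-0.3967)(0.216016) - (0.2706)(0.318063)) / 1.2564 = -0.316041
So phi_hat = [-0.3160, 0.2160, 0.3181].
Therefore phi_hat_1 = -0.3160.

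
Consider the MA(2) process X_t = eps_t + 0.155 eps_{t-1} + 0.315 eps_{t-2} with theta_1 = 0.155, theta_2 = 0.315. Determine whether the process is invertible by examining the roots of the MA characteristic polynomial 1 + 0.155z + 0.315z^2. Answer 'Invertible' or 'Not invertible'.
\text{Invertible}

The MA(q) characteristic polynomial is P(z) = 1 + 0.155z + 0.315z^2.
Invertibility requires all roots to lie outside the unit circle, i.e. |z| > 1 for every root.
Set 1 + (0.155) z + (0.315) z^2 = 0, i.e. a z^2 + b z + c = 0 with a = 0.315, b = 0.155, c = 1.
Discriminant D = b^2 - 4ac = (0.155)^2 - 4*(0.315)*1 = 0.024025 - (1.26) = -1.235975.
D < 0, so the roots are the complex-conjugate pair z = (-b +/- i sqrt(-D)) / (2a) = -0.246 +/- 1.7647i.
For a conjugate pair |z|^2 = z * conj(z) = (product of roots) = c/a = 1/(0.315) = 3.174603, so |z| = sqrt(3.174603) = 1.7817 for both roots.
Moduli of all roots: 1.7817, 1.7817.
All moduli strictly greater than 1? Yes.
Verdict: Invertible.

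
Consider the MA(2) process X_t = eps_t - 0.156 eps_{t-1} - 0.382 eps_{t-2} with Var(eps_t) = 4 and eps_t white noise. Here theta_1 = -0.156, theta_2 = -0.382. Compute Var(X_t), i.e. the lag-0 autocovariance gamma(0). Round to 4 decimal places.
\gamma(0) = 4.6810

For an MA(q) process X_t = eps_t + sum_i theta_i eps_{t-i} with
Var(eps_t) = sigma^2, the variance is
  gamma(0) = sigma^2 * (1 + sum_i theta_i^2).
  sum_i theta_i^2 = (-0.156)^2 + (-0.382)^2 = 0.024336 + 0.145924 = 0.17026.
  gamma(0) = 4 * (1 + 0.17026) = 4 * 1.17026 = 4.68104, which rounds to 4.6810.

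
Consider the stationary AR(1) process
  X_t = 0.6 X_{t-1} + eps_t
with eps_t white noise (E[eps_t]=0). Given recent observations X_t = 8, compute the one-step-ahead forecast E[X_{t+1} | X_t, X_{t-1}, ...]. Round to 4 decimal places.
E[X_{t+1} \mid \mathcal F_t] = 4.8000

For an AR(p) model X_t = c + sum_i phi_i X_{t-i} + eps_t, the
one-step-ahead conditional mean is
  E[X_{t+1} | X_t, ...] = c + sum_i phi_i X_{t+1-i}.
Substitute known values:
  E[X_{t+1} | ...] = (0.6) * (8)
                   = 4.8000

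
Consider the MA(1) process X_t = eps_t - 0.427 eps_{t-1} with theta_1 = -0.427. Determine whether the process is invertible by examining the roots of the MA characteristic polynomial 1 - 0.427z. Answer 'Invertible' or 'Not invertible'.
\text{Invertible}

The MA(q) characteristic polynomial is P(z) = 1 - 0.427z.
Invertibility requires all roots to lie outside the unit circle, i.e. |z| > 1 for every root.
This is linear in z: 1 + (-0.427) z = 0  =>  z = -1/(-0.427) = 2.34192,  |z| = 2.34192.
Moduli of all roots: 2.3419.
All moduli strictly greater than 1? Yes.
Verdict: Invertible.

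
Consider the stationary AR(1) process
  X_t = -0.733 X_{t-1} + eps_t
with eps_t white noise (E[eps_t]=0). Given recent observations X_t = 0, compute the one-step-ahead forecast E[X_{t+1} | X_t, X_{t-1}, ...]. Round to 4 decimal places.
E[X_{t+1} \mid \mathcal F_t] = 0.0000

For an AR(p) model X_t = c + sum_i phi_i X_{t-i} + eps_t, the
one-step-ahead conditional mean is
  E[X_{t+1} | X_t, ...] = c + sum_i phi_i X_{t+1-i}.
Substitute known values:
  E[X_{t+1} | ...] = (-0.733) * (0)
                   = 0.0000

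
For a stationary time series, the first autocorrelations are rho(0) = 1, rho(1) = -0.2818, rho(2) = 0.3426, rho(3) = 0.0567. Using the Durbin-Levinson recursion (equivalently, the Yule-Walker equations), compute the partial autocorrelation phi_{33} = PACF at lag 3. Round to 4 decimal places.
\phi_{33} = 0.2439

The PACF at lag k is phi_{kk}, the last component of the solution
to the Yule-Walker system G_k phi = r_k where
  (G_k)_{ij} = rho(|i - j|), (r_k)_i = rho(i), i,j = 1..k.
Equivalently, Durbin-Levinson gives phi_{kk} iteratively:
  phi_{11} = rho(1)
  phi_{kk} = [rho(k) - sum_{j=1..k-1} phi_{k-1,j} rho(k-j)]
            / [1 - sum_{j=1..k-1} phi_{k-1,j} rho(j)],
  phi_{k,j} = phi_{k-1,j} - phi_{kk} phi_{k-1,k-j},  j = 1..k-1.
Step k = 1:
  phi_11 = rho(1) = -0.2818.
Step k = 2:
  phi_22 = [rho(2) - phi_11 rho(1)] / [1 - phi_11 rho(1)] = [0.3426 - (-0.2818)(-0.2818)] / [1 - (-0.2818)(-0.2818)]
         = 0.26318876 / 0.92058876 = 0.285892.
  Update: phi_21 = phi_11 - phi_22 phi_11 = -0.2818 - (0.285892)(-0.2818) = -0.201236.
Step k = 3:
  phi_33 = [rho(3) - phi_21 rho(2) - phi_22 rho(1)] / [1 - phi_21 rho(1) - phi_22 rho(2)]
    numerator   = 0.0567 - (-0.201236)(0.3426) - (0.285892)(-0.2818) = 0.20620765
    denominator = 1 - (-0.201236)(-0.2818) - (0.285892)(0.3426) = 0.84534526
  phi_33 = 0.20620765 / 0.84534526 = 0.2439.
Therefore phi_{33} = 0.2439.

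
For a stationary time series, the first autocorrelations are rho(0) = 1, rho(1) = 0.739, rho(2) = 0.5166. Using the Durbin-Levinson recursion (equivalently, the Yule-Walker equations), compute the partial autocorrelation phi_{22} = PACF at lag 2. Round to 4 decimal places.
\phi_{22} = -0.0650

The PACF at lag k is phi_{kk}, the last component of the solution
to the Yule-Walker system G_k phi = r_k where
  (G_k)_{ij} = rho(|i - j|), (r_k)_i = rho(i), i,j = 1..k.
Equivalently, Durbin-Levinson gives phi_{kk} iteratively:
  phi_{11} = rho(1)
  phi_{kk} = [rho(k) - sum_{j=1..k-1} phi_{k-1,j} rho(k-j)]
            / [1 - sum_{j=1..k-1} phi_{k-1,j} rho(j)],
  phi_{k,j} = phi_{k-1,j} - phi_{kk} phi_{k-1,k-j},  j = 1..k-1.
Step k = 1:
  phi_11 = rho(1) = 0.739.
Step k = 2:
  phi_22 = [rho(2) - phi_11 rho(1)] / [1 - phi_11 rho(1)] = [0.5166 - (0.739)(0.739)] / [1 - (0.739)(0.739)]
         = -0.029521 / 0.453879 = -0.065.
Therefore phi_{22} = -0.0650.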